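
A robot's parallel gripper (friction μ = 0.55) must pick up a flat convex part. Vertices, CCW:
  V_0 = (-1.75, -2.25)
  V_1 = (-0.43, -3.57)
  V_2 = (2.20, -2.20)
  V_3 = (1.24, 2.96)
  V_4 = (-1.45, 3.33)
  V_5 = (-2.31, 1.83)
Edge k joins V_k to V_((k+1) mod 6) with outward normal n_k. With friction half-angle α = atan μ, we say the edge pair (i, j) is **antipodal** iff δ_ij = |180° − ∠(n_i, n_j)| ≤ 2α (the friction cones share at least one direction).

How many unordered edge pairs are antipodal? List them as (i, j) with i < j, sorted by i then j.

α = atan 0.55 = 28.81°;  2α = 57.62°
n_0 = (-0.7071, -0.7071)
n_1 = (+0.4620, -0.8869)
n_2 = (+0.9831, +0.1829)
n_3 = (+0.1363, +0.9907)
n_4 = (-0.8675, +0.4974)
n_5 = (-0.9907, -0.1360)
  (0,1): δ = 107.48°  ·
  (0,2): δ = 34.46°  ✓
  (0,3): δ = 37.17°  ✓
  (0,4): δ = 105.17°  ·
  (0,5): δ = 142.82°  ·
  (1,2): δ = 106.98°  ·
  (1,3): δ = 35.35°  ✓
  (1,4): δ = 32.66°  ✓
  (1,5): δ = 70.30°  ·
  (2,3): δ = 108.37°  ·
  (2,4): δ = 40.37°  ✓
  (2,5): δ = 2.72°  ✓
  (3,4): δ = 112.00°  ·
  (3,5): δ = 74.35°  ·
  (4,5): δ = 142.36°  ·
antipodal pairs: 6

count = 6; pairs: (0,2), (0,3), (1,3), (1,4), (2,4), (2,5)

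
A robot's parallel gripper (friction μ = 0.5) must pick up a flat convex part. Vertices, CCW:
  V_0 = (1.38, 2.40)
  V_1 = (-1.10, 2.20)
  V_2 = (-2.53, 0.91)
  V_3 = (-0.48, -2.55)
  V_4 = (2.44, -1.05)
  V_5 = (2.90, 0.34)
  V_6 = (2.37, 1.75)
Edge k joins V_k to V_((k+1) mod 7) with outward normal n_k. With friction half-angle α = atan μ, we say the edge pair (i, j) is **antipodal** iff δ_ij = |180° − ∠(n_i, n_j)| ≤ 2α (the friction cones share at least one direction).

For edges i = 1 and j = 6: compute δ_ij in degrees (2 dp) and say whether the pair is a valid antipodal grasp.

δ = 104.66°, invalid

α = atan 0.5 = 26.57°;  2α = 53.13°
edge 1: e_1 = (-1.43, -1.29);  n_1 = (-0.6698, +0.7425)
edge 6: e_6 = (-0.99, +0.65);  n_6 = (+0.5488, +0.8359)
∠(n_1, n_6) = 75.34°
δ = |180° − 75.34°| = 104.66°
104.66° > 2α = 53.13°  →  invalid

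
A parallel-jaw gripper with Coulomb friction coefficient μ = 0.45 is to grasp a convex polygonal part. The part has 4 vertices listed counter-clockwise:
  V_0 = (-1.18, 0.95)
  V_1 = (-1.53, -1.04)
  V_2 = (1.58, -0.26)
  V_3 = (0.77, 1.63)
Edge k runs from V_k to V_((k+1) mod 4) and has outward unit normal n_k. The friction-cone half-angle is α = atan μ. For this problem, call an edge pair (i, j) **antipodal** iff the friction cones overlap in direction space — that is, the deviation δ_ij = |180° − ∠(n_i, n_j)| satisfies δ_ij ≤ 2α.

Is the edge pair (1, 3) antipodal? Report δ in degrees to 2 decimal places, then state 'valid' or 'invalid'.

δ = 5.14°, valid

α = atan 0.45 = 24.23°;  2α = 48.46°
edge 1: e_1 = (+3.11, +0.78);  n_1 = (+0.2433, -0.9700)
edge 3: e_3 = (-1.95, -0.68);  n_3 = (-0.3293, +0.9442)
∠(n_1, n_3) = 174.86°
δ = |180° − 174.86°| = 5.14°
5.14° ≤ 2α = 48.46°  →  valid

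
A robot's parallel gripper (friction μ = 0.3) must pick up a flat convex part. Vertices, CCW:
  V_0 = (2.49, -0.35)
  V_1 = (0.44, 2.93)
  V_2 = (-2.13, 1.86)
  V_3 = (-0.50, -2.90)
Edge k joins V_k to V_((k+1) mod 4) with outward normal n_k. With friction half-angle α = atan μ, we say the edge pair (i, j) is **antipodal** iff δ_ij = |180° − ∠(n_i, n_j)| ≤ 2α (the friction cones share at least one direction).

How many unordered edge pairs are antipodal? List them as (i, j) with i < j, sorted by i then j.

α = atan 0.3 = 16.70°;  2α = 33.40°
n_0 = (+0.8480, +0.5300)
n_1 = (-0.3844, +0.9232)
n_2 = (-0.9461, -0.3240)
n_3 = (+0.6489, -0.7609)
  (0,1): δ = 99.40°  ·
  (0,2): δ = 13.10°  ✓
  (0,3): δ = 98.45°  ·
  (1,2): δ = 93.70°  ·
  (1,3): δ = 17.85°  ✓
  (2,3): δ = 68.44°  ·
antipodal pairs: 2

count = 2; pairs: (0,2), (1,3)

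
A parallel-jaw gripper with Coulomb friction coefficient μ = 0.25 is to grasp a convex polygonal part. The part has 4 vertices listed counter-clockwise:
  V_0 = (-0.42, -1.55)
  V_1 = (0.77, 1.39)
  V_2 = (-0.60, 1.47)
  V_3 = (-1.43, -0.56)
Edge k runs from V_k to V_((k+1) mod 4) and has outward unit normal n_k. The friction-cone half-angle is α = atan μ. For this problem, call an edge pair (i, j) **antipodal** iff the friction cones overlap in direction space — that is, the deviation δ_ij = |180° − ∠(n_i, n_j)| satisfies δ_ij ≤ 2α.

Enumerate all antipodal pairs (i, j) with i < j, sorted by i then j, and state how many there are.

count = 1; pairs: (0,2)

α = atan 0.25 = 14.04°;  2α = 28.07°
n_0 = (+0.9269, -0.3752)
n_1 = (+0.0583, +0.9983)
n_2 = (-0.9256, +0.3785)
n_3 = (-0.7000, -0.7141)
  (0,1): δ = 71.31°  ·
  (0,2): δ = 0.20°  ✓
  (0,3): δ = 67.61°  ·
  (1,2): δ = 108.90°  ·
  (1,3): δ = 41.09°  ·
  (2,3): δ = 112.19°  ·
antipodal pairs: 1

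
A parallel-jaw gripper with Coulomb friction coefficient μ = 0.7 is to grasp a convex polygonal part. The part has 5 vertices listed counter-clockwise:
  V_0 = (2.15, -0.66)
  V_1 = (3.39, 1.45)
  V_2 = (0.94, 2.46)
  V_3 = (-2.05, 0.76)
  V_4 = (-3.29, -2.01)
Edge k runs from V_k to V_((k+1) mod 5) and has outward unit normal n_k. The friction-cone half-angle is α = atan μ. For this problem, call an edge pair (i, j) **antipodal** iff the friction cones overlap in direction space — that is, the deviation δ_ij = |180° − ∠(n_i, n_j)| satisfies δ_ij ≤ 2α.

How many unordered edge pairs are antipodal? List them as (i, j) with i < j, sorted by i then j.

α = atan 0.7 = 34.99°;  2α = 69.98°
n_0 = (+0.8621, -0.5067)
n_1 = (+0.3811, +0.9245)
n_2 = (-0.4943, +0.8693)
n_3 = (-0.9127, +0.4086)
n_4 = (+0.2409, -0.9706)
  (0,1): δ = 81.96°  ·
  (0,2): δ = 29.94°  ✓
  (0,3): δ = 6.33°  ✓
  (0,4): δ = 134.38°  ·
  (1,2): δ = 127.98°  ·
  (1,3): δ = 91.71°  ·
  (1,4): δ = 36.34°  ✓
  (2,3): δ = 143.74°  ·
  (2,4): δ = 15.68°  ✓
  (3,4): δ = 51.95°  ✓
antipodal pairs: 5

count = 5; pairs: (0,2), (0,3), (1,4), (2,4), (3,4)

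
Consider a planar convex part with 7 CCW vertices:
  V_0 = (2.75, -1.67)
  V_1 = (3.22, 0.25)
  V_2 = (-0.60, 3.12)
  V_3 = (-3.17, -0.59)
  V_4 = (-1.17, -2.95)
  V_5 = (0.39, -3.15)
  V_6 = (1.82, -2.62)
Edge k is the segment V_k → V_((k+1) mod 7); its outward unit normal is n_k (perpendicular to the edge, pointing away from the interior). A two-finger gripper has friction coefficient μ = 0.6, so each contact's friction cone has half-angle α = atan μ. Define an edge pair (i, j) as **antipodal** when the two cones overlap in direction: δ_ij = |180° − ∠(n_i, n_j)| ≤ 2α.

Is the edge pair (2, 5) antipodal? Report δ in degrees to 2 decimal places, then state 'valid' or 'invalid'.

α = atan 0.6 = 30.96°;  2α = 61.93°
edge 2: e_2 = (-2.57, -3.71);  n_2 = (-0.8220, +0.5694)
edge 5: e_5 = (+1.43, +0.53);  n_5 = (+0.3475, -0.9377)
∠(n_2, n_5) = 145.05°
δ = |180° − 145.05°| = 34.95°
34.95° ≤ 2α = 61.93°  →  valid

δ = 34.95°, valid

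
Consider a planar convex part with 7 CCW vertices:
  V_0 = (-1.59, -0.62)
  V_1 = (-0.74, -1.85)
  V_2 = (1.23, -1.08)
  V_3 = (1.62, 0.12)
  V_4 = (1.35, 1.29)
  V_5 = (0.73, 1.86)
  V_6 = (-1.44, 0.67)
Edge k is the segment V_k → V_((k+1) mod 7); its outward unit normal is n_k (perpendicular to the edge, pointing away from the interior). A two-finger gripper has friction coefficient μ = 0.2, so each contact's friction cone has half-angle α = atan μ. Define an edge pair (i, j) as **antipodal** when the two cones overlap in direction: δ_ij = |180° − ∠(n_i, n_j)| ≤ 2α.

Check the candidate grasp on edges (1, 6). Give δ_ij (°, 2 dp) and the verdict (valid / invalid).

α = atan 0.2 = 11.31°;  2α = 22.62°
edge 1: e_1 = (+1.97, +0.77);  n_1 = (+0.3640, -0.9314)
edge 6: e_6 = (-0.15, -1.29);  n_6 = (-0.9933, +0.1155)
∠(n_1, n_6) = 117.98°
δ = |180° − 117.98°| = 62.02°
62.02° > 2α = 22.62°  →  invalid

δ = 62.02°, invalid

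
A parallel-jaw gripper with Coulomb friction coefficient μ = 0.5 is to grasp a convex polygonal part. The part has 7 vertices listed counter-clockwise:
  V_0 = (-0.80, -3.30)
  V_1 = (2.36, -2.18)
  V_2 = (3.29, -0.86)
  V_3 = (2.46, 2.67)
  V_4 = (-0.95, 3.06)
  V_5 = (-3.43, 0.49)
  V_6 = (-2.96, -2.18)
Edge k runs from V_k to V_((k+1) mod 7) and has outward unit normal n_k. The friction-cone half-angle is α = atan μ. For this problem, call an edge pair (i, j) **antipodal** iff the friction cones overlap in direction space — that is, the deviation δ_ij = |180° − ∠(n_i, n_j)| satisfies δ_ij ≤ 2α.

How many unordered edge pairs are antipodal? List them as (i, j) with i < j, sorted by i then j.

α = atan 0.5 = 26.57°;  2α = 53.13°
n_0 = (+0.3341, -0.9425)
n_1 = (+0.8175, -0.5760)
n_2 = (+0.9735, +0.2289)
n_3 = (+0.1136, +0.9935)
n_4 = (-0.7196, +0.6944)
n_5 = (-0.9849, -0.1734)
n_6 = (-0.4603, -0.8878)
  (0,1): δ = 144.68°  ·
  (0,2): δ = 96.28°  ·
  (0,3): δ = 26.04°  ✓
  (0,4): δ = 26.51°  ✓
  (0,5): δ = 80.47°  ·
  (0,6): δ = 133.08°  ·
  (1,2): δ = 131.60°  ·
  (1,3): δ = 61.36°  ·
  (1,4): δ = 8.81°  ✓
  (1,5): δ = 45.15°  ✓
  (1,6): δ = 97.76°  ·
  (2,3): δ = 109.76°  ·
  (2,4): δ = 57.21°  ·
  (2,5): δ = 3.25°  ✓
  (2,6): δ = 49.36°  ✓
  (3,4): δ = 127.45°  ·
  (3,5): δ = 73.49°  ·
  (3,6): δ = 20.88°  ✓
  (4,5): δ = 126.04°  ·
  (4,6): δ = 73.43°  ·
  (5,6): δ = 127.39°  ·
antipodal pairs: 7

count = 7; pairs: (0,3), (0,4), (1,4), (1,5), (2,5), (2,6), (3,6)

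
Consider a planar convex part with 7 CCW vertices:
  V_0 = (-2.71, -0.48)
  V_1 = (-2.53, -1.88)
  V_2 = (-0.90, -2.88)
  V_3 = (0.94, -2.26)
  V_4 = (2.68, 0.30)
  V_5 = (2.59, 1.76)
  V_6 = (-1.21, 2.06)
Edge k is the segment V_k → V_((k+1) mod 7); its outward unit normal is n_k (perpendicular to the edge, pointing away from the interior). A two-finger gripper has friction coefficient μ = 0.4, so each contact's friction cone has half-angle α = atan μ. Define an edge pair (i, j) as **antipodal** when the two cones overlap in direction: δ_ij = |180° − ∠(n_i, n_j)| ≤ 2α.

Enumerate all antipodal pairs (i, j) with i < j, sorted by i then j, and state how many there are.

α = atan 0.4 = 21.80°;  2α = 43.60°
n_0 = (-0.9918, -0.1275)
n_1 = (-0.5229, -0.8524)
n_2 = (+0.3193, -0.9476)
n_3 = (+0.8270, -0.5621)
n_4 = (+0.9981, +0.0615)
n_5 = (+0.0787, +0.9969)
n_6 = (-0.8611, +0.5085)
  (0,1): δ = 128.86°  ·
  (0,2): δ = 78.70°  ·
  (0,3): δ = 41.53°  ✓
  (0,4): δ = 3.80°  ✓
  (0,5): δ = 78.16°  ·
  (0,6): δ = 142.11°  ·
  (1,2): δ = 129.85°  ·
  (1,3): δ = 92.67°  ·
  (1,4): δ = 54.94°  ·
  (1,5): δ = 27.01°  ✓
  (1,6): δ = 90.96°  ·
  (2,3): δ = 142.83°  ·
  (2,4): δ = 105.09°  ·
  (2,5): δ = 23.14°  ✓
  (2,6): δ = 40.81°  ✓
  (3,4): δ = 142.27°  ·
  (3,5): δ = 60.31°  ·
  (3,6): δ = 3.64°  ✓
  (4,5): δ = 98.04°  ·
  (4,6): δ = 34.09°  ✓
  (5,6): δ = 116.05°  ·
antipodal pairs: 7

count = 7; pairs: (0,3), (0,4), (1,5), (2,5), (2,6), (3,6), (4,6)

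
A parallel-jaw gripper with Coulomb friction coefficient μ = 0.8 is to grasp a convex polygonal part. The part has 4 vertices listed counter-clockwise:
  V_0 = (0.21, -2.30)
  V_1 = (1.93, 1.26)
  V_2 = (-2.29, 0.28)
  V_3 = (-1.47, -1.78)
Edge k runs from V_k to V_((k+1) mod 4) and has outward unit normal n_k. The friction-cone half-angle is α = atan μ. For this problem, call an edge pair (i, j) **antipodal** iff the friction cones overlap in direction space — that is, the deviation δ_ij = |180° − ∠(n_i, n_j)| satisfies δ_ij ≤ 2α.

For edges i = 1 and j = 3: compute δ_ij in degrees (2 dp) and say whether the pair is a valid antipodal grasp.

α = atan 0.8 = 38.66°;  2α = 77.32°
edge 1: e_1 = (-4.22, -0.98);  n_1 = (-0.2262, +0.9741)
edge 3: e_3 = (+1.68, -0.52);  n_3 = (-0.2957, -0.9553)
∠(n_1, n_3) = 149.73°
δ = |180° − 149.73°| = 30.27°
30.27° ≤ 2α = 77.32°  →  valid

δ = 30.27°, valid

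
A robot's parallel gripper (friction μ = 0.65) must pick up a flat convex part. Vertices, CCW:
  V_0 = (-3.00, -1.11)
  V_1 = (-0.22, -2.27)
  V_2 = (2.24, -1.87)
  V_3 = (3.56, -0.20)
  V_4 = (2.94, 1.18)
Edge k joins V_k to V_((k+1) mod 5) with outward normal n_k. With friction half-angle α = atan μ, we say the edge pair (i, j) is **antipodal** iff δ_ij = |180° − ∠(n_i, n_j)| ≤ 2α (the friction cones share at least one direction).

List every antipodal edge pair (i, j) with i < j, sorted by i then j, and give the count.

α = atan 0.65 = 33.02°;  2α = 66.05°
n_0 = (-0.3851, -0.9229)
n_1 = (+0.1605, -0.9870)
n_2 = (+0.7845, -0.6201)
n_3 = (+0.9122, +0.4098)
n_4 = (-0.3597, +0.9331)
  (0,1): δ = 148.12°  ·
  (0,2): δ = 105.67°  ·
  (0,3): δ = 43.16°  ✓
  (0,4): δ = 43.73°  ✓
  (1,2): δ = 137.56°  ·
  (1,3): δ = 75.04°  ·
  (1,4): δ = 11.85°  ✓
  (2,3): δ = 117.48°  ·
  (2,4): δ = 30.59°  ✓
  (3,4): δ = 93.11°  ·
antipodal pairs: 4

count = 4; pairs: (0,3), (0,4), (1,4), (2,4)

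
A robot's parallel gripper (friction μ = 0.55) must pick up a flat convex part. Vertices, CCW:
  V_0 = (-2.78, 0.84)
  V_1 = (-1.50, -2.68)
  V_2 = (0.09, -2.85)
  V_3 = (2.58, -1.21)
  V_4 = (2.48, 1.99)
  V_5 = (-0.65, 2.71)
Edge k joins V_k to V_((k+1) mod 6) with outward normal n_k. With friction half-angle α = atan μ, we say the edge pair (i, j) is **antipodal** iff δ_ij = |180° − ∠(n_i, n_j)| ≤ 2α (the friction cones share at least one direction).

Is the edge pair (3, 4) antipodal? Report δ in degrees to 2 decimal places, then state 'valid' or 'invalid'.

α = atan 0.55 = 28.81°;  2α = 57.62°
edge 3: e_3 = (-0.10, +3.20);  n_3 = (+0.9995, +0.0312)
edge 4: e_4 = (-3.13, +0.72);  n_4 = (+0.2242, +0.9745)
∠(n_3, n_4) = 75.26°
δ = |180° − 75.26°| = 104.74°
104.74° > 2α = 57.62°  →  invalid

δ = 104.74°, invalid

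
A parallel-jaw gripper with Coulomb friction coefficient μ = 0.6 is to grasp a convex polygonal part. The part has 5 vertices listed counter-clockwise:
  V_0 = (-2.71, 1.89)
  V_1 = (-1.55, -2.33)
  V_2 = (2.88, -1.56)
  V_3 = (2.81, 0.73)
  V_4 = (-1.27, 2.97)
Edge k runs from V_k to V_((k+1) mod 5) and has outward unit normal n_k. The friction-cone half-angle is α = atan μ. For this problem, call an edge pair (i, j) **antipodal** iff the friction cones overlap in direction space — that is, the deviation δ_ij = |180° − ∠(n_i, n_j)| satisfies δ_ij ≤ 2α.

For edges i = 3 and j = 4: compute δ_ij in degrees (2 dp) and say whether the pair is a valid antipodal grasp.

δ = 114.36°, invalid

α = atan 0.6 = 30.96°;  2α = 61.93°
edge 3: e_3 = (-4.08, +2.24);  n_3 = (+0.4813, +0.8766)
edge 4: e_4 = (-1.44, -1.08);  n_4 = (-0.6000, +0.8000)
∠(n_3, n_4) = 65.64°
δ = |180° − 65.64°| = 114.36°
114.36° > 2α = 61.93°  →  invalid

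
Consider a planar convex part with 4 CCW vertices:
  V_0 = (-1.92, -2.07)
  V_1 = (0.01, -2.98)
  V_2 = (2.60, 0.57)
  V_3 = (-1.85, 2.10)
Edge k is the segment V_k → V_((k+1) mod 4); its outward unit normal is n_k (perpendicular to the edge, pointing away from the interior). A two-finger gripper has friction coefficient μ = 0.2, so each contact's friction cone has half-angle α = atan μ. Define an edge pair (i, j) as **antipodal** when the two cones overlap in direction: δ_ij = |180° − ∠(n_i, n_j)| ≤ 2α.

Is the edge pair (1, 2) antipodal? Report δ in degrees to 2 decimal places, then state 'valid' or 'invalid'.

α = atan 0.2 = 11.31°;  2α = 22.62°
edge 1: e_1 = (+2.59, +3.55);  n_1 = (+0.8078, -0.5894)
edge 2: e_2 = (-4.45, +1.53);  n_2 = (+0.3251, +0.9457)
∠(n_1, n_2) = 107.14°
δ = |180° − 107.14°| = 72.86°
72.86° > 2α = 22.62°  →  invalid

δ = 72.86°, invalid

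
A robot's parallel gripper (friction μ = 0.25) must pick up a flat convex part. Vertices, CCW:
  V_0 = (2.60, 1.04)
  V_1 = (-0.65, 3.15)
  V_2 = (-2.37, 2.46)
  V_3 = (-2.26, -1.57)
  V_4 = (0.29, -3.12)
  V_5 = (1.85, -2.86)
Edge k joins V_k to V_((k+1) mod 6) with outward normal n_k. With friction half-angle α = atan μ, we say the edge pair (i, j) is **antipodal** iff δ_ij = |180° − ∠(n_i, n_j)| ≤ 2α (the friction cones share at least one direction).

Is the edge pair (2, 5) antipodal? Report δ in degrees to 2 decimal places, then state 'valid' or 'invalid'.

δ = 12.45°, valid

α = atan 0.25 = 14.04°;  2α = 28.07°
edge 2: e_2 = (+0.11, -4.03);  n_2 = (-0.9996, -0.0273)
edge 5: e_5 = (+0.75, +3.90);  n_5 = (+0.9820, -0.1888)
∠(n_2, n_5) = 167.55°
δ = |180° − 167.55°| = 12.45°
12.45° ≤ 2α = 28.07°  →  valid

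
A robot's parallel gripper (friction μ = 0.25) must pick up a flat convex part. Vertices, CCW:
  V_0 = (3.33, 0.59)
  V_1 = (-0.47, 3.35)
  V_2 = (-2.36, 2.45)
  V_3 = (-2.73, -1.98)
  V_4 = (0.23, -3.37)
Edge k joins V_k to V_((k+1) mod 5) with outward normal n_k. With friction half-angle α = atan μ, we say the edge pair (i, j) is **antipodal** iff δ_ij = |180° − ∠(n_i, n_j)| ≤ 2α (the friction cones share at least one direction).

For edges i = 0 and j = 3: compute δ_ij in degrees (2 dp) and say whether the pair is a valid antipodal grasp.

δ = 10.84°, valid

α = atan 0.25 = 14.04°;  2α = 28.07°
edge 0: e_0 = (-3.80, +2.76);  n_0 = (+0.5877, +0.8091)
edge 3: e_3 = (+2.96, -1.39);  n_3 = (-0.4251, -0.9052)
∠(n_0, n_3) = 169.16°
δ = |180° − 169.16°| = 10.84°
10.84° ≤ 2α = 28.07°  →  valid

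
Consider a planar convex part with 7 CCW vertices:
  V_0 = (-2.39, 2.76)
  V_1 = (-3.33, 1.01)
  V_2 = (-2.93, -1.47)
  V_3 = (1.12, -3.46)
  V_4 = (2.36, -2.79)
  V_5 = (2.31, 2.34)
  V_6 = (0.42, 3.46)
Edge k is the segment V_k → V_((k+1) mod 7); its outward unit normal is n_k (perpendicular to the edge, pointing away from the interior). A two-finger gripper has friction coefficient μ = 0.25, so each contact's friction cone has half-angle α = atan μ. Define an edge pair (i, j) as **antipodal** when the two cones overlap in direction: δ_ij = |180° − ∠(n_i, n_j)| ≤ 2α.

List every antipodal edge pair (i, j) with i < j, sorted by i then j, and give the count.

α = atan 0.25 = 14.04°;  2α = 28.07°
n_0 = (-0.8810, +0.4732)
n_1 = (-0.9872, -0.1592)
n_2 = (-0.4410, -0.8975)
n_3 = (+0.4754, -0.8798)
n_4 = (+1.0000, +0.0097)
n_5 = (+0.5098, +0.8603)
n_6 = (-0.2417, +0.9703)
  (0,1): δ = 142.60°  ·
  (0,2): δ = 87.93°  ·
  (0,3): δ = 33.37°  ·
  (0,4): δ = 28.80°  ·
  (0,5): δ = 87.59°  ·
  (0,6): δ = 132.23°  ·
  (1,2): δ = 125.33°  ·
  (1,3): δ = 70.78°  ·
  (1,4): δ = 8.60°  ✓
  (1,5): δ = 50.19°  ·
  (1,6): δ = 94.83°  ·
  (2,3): δ = 125.45°  ·
  (2,4): δ = 63.27°  ·
  (2,5): δ = 4.48°  ✓
  (2,6): δ = 40.16°  ·
  (3,4): δ = 117.82°  ·
  (3,5): δ = 59.03°  ·
  (3,6): δ = 14.40°  ✓
  (4,5): δ = 121.21°  ·
  (4,6): δ = 76.57°  ·
  (5,6): δ = 135.36°  ·
antipodal pairs: 3

count = 3; pairs: (1,4), (2,5), (3,6)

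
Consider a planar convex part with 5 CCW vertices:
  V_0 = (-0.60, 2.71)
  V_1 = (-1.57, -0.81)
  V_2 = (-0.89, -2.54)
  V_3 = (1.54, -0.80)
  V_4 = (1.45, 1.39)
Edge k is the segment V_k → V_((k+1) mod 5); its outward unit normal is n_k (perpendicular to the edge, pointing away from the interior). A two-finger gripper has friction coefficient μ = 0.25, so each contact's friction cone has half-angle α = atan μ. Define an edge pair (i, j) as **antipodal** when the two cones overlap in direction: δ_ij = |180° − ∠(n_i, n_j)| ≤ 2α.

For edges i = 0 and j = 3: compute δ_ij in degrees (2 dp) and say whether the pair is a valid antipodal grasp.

α = atan 0.25 = 14.04°;  2α = 28.07°
edge 0: e_0 = (-0.97, -3.52);  n_0 = (-0.9641, +0.2657)
edge 3: e_3 = (-0.09, +2.19);  n_3 = (+0.9992, +0.0411)
∠(n_0, n_3) = 162.24°
δ = |180° − 162.24°| = 17.76°
17.76° ≤ 2α = 28.07°  →  valid

δ = 17.76°, valid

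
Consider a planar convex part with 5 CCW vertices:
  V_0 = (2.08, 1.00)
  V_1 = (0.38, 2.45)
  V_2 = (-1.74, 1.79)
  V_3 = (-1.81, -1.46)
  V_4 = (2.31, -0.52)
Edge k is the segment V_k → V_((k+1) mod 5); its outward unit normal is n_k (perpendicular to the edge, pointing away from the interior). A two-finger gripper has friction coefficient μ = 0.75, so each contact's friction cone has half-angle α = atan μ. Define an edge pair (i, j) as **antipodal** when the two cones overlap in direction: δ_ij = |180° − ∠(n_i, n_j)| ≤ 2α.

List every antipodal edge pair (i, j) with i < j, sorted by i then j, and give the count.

α = atan 0.75 = 36.87°;  2α = 73.74°
n_0 = (+0.6489, +0.7608)
n_1 = (-0.2972, +0.9548)
n_2 = (-0.9998, +0.0215)
n_3 = (+0.2224, -0.9749)
n_4 = (+0.9887, +0.1496)
  (0,1): δ = 122.25°  ·
  (0,2): δ = 50.77°  ✓
  (0,3): δ = 53.31°  ✓
  (0,4): δ = 139.07°  ·
  (1,2): δ = 108.53°  ·
  (1,3): δ = 4.44°  ✓
  (1,4): δ = 81.31°  ·
  (2,3): δ = 75.91°  ·
  (2,4): δ = 9.84°  ✓
  (3,4): δ = 94.25°  ·
antipodal pairs: 4

count = 4; pairs: (0,2), (0,3), (1,3), (2,4)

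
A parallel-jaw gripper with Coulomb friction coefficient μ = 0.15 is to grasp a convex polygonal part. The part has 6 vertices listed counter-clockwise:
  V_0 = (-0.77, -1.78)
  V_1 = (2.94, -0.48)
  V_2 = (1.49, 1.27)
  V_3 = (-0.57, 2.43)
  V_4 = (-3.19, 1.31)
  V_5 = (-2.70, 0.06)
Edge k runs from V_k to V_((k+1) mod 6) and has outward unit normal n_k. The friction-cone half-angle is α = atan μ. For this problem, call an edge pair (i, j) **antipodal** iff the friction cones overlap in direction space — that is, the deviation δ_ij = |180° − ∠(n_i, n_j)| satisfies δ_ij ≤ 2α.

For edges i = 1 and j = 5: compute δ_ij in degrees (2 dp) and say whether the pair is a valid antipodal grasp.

α = atan 0.15 = 8.53°;  2α = 17.06°
edge 1: e_1 = (-1.45, +1.75);  n_1 = (+0.7700, +0.6380)
edge 5: e_5 = (+1.93, -1.84);  n_5 = (-0.6900, -0.7238)
∠(n_1, n_5) = 173.28°
δ = |180° − 173.28°| = 6.72°
6.72° ≤ 2α = 17.06°  →  valid

δ = 6.72°, valid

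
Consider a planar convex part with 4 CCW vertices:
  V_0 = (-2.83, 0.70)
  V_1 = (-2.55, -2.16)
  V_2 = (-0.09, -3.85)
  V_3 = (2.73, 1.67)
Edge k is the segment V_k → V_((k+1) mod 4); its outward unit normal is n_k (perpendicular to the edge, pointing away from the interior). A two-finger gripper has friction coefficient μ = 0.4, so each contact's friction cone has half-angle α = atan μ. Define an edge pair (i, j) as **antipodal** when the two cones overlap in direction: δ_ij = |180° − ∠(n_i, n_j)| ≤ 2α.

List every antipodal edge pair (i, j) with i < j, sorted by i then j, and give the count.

count = 1; pairs: (0,2)

α = atan 0.4 = 21.80°;  2α = 43.60°
n_0 = (-0.9952, -0.0974)
n_1 = (-0.5662, -0.8242)
n_2 = (+0.8905, -0.4549)
n_3 = (-0.1719, +0.9851)
  (0,1): δ = 130.08°  ·
  (0,2): δ = 32.65°  ✓
  (0,3): δ = 94.30°  ·
  (1,2): δ = 82.57°  ·
  (1,3): δ = 44.38°  ·
  (2,3): δ = 53.04°  ·
antipodal pairs: 1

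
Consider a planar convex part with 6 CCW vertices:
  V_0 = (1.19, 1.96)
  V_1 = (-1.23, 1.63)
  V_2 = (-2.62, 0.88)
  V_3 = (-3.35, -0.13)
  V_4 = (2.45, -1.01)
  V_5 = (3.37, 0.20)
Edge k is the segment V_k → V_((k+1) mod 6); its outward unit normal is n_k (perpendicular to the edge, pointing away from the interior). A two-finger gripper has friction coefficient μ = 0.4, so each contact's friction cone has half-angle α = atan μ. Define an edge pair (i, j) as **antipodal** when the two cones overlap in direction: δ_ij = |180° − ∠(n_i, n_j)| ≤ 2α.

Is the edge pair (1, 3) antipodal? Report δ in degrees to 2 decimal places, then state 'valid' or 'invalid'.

δ = 36.98°, valid

α = atan 0.4 = 21.80°;  2α = 43.60°
edge 1: e_1 = (-1.39, -0.75);  n_1 = (-0.4749, +0.8801)
edge 3: e_3 = (+5.80, -0.88);  n_3 = (-0.1500, -0.9887)
∠(n_1, n_3) = 143.02°
δ = |180° − 143.02°| = 36.98°
36.98° ≤ 2α = 43.60°  →  valid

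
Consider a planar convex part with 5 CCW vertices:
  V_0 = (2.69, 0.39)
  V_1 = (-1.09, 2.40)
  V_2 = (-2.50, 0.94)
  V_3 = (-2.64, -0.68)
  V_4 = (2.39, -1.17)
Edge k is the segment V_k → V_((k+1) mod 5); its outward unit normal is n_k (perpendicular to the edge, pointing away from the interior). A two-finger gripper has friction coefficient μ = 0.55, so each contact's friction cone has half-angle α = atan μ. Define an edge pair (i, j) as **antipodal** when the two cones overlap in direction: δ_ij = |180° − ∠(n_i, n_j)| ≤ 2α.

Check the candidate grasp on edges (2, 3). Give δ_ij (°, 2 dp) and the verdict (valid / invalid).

δ = 90.62°, invalid

α = atan 0.55 = 28.81°;  2α = 57.62°
edge 2: e_2 = (-0.14, -1.62);  n_2 = (-0.9963, +0.0861)
edge 3: e_3 = (+5.03, -0.49);  n_3 = (-0.0970, -0.9953)
∠(n_2, n_3) = 89.38°
δ = |180° − 89.38°| = 90.62°
90.62° > 2α = 57.62°  →  invalid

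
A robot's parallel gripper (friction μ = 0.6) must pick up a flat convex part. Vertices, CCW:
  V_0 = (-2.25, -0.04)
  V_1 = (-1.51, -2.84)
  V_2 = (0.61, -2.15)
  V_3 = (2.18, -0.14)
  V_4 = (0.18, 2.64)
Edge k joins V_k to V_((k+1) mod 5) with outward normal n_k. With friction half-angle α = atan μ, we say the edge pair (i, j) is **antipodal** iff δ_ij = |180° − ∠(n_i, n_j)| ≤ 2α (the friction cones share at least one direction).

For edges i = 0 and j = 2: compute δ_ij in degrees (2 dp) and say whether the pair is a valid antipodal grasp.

δ = 52.80°, valid

α = atan 0.6 = 30.96°;  2α = 61.93°
edge 0: e_0 = (+0.74, -2.80);  n_0 = (-0.9668, -0.2555)
edge 2: e_2 = (+1.57, +2.01);  n_2 = (+0.7881, -0.6156)
∠(n_0, n_2) = 127.20°
δ = |180° − 127.20°| = 52.80°
52.80° ≤ 2α = 61.93°  →  valid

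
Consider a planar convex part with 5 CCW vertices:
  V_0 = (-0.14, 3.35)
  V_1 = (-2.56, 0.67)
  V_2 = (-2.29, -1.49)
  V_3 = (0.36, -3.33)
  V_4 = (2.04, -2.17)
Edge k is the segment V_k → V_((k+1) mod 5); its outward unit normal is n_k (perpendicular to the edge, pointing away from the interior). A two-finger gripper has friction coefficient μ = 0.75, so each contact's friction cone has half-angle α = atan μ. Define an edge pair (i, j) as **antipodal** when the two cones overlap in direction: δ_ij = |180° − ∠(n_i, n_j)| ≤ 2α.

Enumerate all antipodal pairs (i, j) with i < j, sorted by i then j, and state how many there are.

count = 5; pairs: (0,3), (0,4), (1,3), (1,4), (2,4)

α = atan 0.75 = 36.87°;  2α = 73.74°
n_0 = (-0.7422, +0.6702)
n_1 = (-0.9923, -0.1240)
n_2 = (-0.5703, -0.8214)
n_3 = (+0.5682, -0.8229)
n_4 = (+0.9301, +0.3673)
  (0,1): δ = 130.79°  ·
  (0,2): δ = 82.69°  ·
  (0,3): δ = 13.29°  ✓
  (0,4): δ = 63.63°  ✓
  (1,2): δ = 131.90°  ·
  (1,3): δ = 62.50°  ✓
  (1,4): δ = 14.43°  ✓
  (2,3): δ = 110.60°  ·
  (2,4): δ = 33.68°  ✓
  (3,4): δ = 103.07°  ·
antipodal pairs: 5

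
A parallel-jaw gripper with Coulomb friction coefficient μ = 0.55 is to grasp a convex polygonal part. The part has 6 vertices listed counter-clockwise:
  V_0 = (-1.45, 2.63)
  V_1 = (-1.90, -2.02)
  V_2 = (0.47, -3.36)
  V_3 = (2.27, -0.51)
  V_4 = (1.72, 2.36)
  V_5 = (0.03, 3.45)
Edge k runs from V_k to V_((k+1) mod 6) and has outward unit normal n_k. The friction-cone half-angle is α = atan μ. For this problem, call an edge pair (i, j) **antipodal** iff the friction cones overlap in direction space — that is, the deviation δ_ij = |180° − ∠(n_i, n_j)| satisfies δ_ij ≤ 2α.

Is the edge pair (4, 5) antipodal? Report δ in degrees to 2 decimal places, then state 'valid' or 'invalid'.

α = atan 0.55 = 28.81°;  2α = 57.62°
edge 4: e_4 = (-1.69, +1.09);  n_4 = (+0.5420, +0.8404)
edge 5: e_5 = (-1.48, -0.82);  n_5 = (-0.4846, +0.8747)
∠(n_4, n_5) = 61.81°
δ = |180° − 61.81°| = 118.19°
118.19° > 2α = 57.62°  →  invalid

δ = 118.19°, invalid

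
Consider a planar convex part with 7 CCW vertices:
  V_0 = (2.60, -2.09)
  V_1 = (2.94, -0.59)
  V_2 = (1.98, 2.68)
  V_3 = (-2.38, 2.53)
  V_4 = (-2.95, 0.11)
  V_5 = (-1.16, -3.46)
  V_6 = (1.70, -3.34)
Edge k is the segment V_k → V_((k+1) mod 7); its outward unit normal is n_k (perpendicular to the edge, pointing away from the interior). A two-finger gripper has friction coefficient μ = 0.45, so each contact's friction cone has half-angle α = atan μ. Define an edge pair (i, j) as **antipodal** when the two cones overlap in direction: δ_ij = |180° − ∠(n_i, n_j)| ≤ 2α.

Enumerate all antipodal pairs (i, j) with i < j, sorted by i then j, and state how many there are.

α = atan 0.45 = 24.23°;  2α = 48.46°
n_0 = (+0.9753, -0.2211)
n_1 = (+0.9595, +0.2817)
n_2 = (-0.0344, +0.9994)
n_3 = (-0.9734, +0.2293)
n_4 = (-0.8939, -0.4482)
n_5 = (+0.0419, -0.9991)
n_6 = (+0.8115, -0.5843)
  (0,1): δ = 150.87°  ·
  (0,2): δ = 75.26°  ·
  (0,3): δ = 0.48°  ✓
  (0,4): δ = 39.40°  ✓
  (0,5): δ = 105.17°  ·
  (0,6): δ = 157.02°  ·
  (1,2): δ = 104.39°  ·
  (1,3): δ = 29.61°  ✓
  (1,4): δ = 10.27°  ✓
  (1,5): δ = 76.04°  ·
  (1,6): δ = 127.89°  ·
  (2,3): δ = 105.22°  ·
  (2,4): δ = 65.34°  ·
  (2,5): δ = 0.43°  ✓
  (2,6): δ = 52.28°  ·
  (3,4): δ = 140.12°  ·
  (3,5): δ = 74.34°  ·
  (3,6): δ = 22.50°  ✓
  (4,5): δ = 114.23°  ·
  (4,6): δ = 62.38°  ·
  (5,6): δ = 128.16°  ·
antipodal pairs: 6

count = 6; pairs: (0,3), (0,4), (1,3), (1,4), (2,5), (3,6)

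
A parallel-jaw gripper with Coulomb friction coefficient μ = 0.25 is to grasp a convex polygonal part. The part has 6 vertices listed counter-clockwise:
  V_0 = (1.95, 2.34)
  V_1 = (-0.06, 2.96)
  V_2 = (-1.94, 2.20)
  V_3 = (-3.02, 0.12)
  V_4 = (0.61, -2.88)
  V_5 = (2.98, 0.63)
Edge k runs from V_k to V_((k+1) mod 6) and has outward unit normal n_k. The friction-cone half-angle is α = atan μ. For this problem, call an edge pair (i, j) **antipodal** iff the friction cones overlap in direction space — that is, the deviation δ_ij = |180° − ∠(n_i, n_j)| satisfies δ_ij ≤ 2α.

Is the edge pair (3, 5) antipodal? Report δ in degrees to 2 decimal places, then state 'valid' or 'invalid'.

α = atan 0.25 = 14.04°;  2α = 28.07°
edge 3: e_3 = (+3.63, -3.00);  n_3 = (-0.6370, -0.7708)
edge 5: e_5 = (-1.03, +1.71);  n_5 = (+0.8566, +0.5160)
∠(n_3, n_5) = 160.63°
δ = |180° − 160.63°| = 19.37°
19.37° ≤ 2α = 28.07°  →  valid

δ = 19.37°, valid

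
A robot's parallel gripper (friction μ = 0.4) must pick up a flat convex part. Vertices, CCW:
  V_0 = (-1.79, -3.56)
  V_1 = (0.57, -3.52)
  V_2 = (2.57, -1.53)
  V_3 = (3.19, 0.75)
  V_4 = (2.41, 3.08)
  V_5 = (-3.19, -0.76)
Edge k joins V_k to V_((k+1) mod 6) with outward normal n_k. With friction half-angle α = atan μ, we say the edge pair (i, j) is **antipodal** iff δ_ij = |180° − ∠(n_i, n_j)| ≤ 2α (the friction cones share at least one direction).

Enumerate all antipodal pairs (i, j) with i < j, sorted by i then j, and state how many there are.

α = atan 0.4 = 21.80°;  2α = 43.60°
n_0 = (+0.0169, -0.9999)
n_1 = (+0.7053, -0.7089)
n_2 = (+0.9650, -0.2624)
n_3 = (+0.9483, +0.3174)
n_4 = (-0.5655, +0.8247)
n_5 = (-0.8944, -0.4472)
  (0,1): δ = 136.11°  ·
  (0,2): δ = 106.18°  ·
  (0,3): δ = 72.46°  ·
  (0,4): δ = 33.47°  ✓
  (0,5): δ = 115.59°  ·
  (1,2): δ = 150.07°  ·
  (1,3): δ = 116.35°  ·
  (1,4): δ = 10.42°  ✓
  (1,5): δ = 71.71°  ·
  (2,3): δ = 146.28°  ·
  (2,4): δ = 40.35°  ✓
  (2,5): δ = 41.78°  ✓
  (3,4): δ = 74.07°  ·
  (3,5): δ = 8.06°  ✓
  (4,5): δ = 97.87°  ·
antipodal pairs: 5

count = 5; pairs: (0,4), (1,4), (2,4), (2,5), (3,5)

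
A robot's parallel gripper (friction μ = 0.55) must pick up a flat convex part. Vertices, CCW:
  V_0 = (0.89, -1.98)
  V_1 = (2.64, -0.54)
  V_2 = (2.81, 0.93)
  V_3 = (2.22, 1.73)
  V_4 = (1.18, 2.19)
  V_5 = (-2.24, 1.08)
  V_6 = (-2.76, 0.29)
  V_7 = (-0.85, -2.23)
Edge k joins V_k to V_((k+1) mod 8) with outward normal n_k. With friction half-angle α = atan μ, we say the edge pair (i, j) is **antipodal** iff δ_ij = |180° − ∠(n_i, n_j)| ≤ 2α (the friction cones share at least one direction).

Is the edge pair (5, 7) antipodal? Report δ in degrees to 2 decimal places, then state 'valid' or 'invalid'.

α = atan 0.55 = 28.81°;  2α = 57.62°
edge 5: e_5 = (-0.52, -0.79);  n_5 = (-0.8353, +0.5498)
edge 7: e_7 = (+1.74, +0.25);  n_7 = (+0.1422, -0.9898)
∠(n_5, n_7) = 131.53°
δ = |180° − 131.53°| = 48.47°
48.47° ≤ 2α = 57.62°  →  valid

δ = 48.47°, valid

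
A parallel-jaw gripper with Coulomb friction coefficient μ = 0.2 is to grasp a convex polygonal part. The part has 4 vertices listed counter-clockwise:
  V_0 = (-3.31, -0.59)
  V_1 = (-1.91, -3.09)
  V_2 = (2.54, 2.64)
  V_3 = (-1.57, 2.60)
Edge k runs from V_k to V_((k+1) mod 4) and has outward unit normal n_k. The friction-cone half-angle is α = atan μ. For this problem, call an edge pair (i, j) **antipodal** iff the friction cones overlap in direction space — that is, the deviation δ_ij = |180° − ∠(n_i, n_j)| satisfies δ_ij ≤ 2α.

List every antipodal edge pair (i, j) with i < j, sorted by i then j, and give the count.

count = 1; pairs: (1,3)

α = atan 0.2 = 11.31°;  2α = 22.62°
n_0 = (-0.8725, -0.4886)
n_1 = (+0.7898, -0.6134)
n_2 = (-0.0097, +1.0000)
n_3 = (-0.8779, +0.4789)
  (0,1): δ = 67.08°  ·
  (0,2): δ = 61.31°  ·
  (0,3): δ = 122.14°  ·
  (1,2): δ = 51.61°  ·
  (1,3): δ = 9.22°  ✓
  (2,3): δ = 119.17°  ·
antipodal pairs: 1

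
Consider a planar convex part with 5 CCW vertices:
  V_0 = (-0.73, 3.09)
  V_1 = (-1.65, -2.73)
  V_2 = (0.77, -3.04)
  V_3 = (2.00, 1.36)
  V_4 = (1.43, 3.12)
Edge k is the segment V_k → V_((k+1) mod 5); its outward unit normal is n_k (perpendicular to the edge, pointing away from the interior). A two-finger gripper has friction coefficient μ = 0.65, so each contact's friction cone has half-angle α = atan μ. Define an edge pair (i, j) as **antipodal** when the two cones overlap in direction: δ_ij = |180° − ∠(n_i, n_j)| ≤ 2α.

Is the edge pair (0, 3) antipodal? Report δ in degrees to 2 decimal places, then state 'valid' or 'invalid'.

α = atan 0.65 = 33.02°;  2α = 66.05°
edge 0: e_0 = (-0.92, -5.82);  n_0 = (-0.9877, +0.1561)
edge 3: e_3 = (-0.57, +1.76);  n_3 = (+0.9514, +0.3081)
∠(n_0, n_3) = 153.07°
δ = |180° − 153.07°| = 26.93°
26.93° ≤ 2α = 66.05°  →  valid

δ = 26.93°, valid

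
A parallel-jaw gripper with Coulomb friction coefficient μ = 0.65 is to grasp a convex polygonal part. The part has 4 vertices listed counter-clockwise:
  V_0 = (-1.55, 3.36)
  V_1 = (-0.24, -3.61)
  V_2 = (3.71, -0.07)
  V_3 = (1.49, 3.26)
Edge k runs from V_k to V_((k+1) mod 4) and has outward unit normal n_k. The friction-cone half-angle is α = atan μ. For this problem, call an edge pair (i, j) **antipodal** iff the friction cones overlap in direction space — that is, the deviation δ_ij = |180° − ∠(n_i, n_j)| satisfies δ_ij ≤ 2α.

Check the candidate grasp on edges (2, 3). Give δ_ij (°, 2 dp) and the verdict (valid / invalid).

α = atan 0.65 = 33.02°;  2α = 66.05°
edge 2: e_2 = (-2.22, +3.33);  n_2 = (+0.8321, +0.5547)
edge 3: e_3 = (-3.04, +0.10);  n_3 = (+0.0329, +0.9995)
∠(n_2, n_3) = 54.43°
δ = |180° − 54.43°| = 125.57°
125.57° > 2α = 66.05°  →  invalid

δ = 125.57°, invalid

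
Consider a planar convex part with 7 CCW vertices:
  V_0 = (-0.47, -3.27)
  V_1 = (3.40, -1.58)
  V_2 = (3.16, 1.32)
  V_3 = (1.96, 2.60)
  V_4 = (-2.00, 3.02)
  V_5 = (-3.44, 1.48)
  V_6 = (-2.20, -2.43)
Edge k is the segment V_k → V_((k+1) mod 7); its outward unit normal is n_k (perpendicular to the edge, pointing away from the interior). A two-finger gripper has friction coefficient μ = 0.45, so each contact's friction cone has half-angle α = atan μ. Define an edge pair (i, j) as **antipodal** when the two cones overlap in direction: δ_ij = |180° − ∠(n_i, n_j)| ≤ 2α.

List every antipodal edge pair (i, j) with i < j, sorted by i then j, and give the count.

count = 7; pairs: (0,3), (0,4), (1,4), (1,5), (2,5), (2,6), (3,6)

α = atan 0.45 = 24.23°;  2α = 48.46°
n_0 = (+0.4002, -0.9164)
n_1 = (+0.9966, +0.0825)
n_2 = (+0.7295, +0.6839)
n_3 = (+0.1055, +0.9944)
n_4 = (-0.7304, +0.6830)
n_5 = (-0.9532, -0.3023)
n_6 = (-0.4368, -0.8996)
  (0,1): δ = 108.86°  ·
  (0,2): δ = 70.44°  ·
  (0,3): δ = 29.64°  ✓
  (0,4): δ = 23.33°  ✓
  (0,5): δ = 84.01°  ·
  (0,6): δ = 130.51°  ·
  (1,2): δ = 141.58°  ·
  (1,3): δ = 100.79°  ·
  (1,4): δ = 47.81°  ✓
  (1,5): δ = 12.86°  ✓
  (1,6): δ = 59.37°  ·
  (2,3): δ = 139.21°  ·
  (2,4): δ = 86.23°  ·
  (2,5): δ = 25.56°  ✓
  (2,6): δ = 20.95°  ✓
  (3,4): δ = 127.02°  ·
  (3,5): δ = 66.35°  ·
  (3,6): δ = 19.84°  ✓
  (4,5): δ = 119.33°  ·
  (4,6): δ = 72.82°  ·
  (5,6): δ = 133.49°  ·
antipodal pairs: 7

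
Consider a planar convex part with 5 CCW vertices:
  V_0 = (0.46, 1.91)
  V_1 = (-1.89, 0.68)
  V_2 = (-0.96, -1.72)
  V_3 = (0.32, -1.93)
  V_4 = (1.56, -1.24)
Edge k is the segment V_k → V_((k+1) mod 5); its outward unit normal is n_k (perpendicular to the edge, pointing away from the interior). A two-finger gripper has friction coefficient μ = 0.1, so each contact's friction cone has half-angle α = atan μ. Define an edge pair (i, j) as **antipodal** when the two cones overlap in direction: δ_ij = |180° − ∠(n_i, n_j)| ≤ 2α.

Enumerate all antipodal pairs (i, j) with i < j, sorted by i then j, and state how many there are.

count = 2; pairs: (0,3), (1,4)

α = atan 0.1 = 5.71°;  2α = 11.42°
n_0 = (-0.4637, +0.8860)
n_1 = (-0.9324, -0.3613)
n_2 = (-0.1619, -0.9868)
n_3 = (+0.4862, -0.8738)
n_4 = (+0.9441, +0.3297)
  (0,1): δ = 96.45°  ·
  (0,2): δ = 36.94°  ·
  (0,3): δ = 1.47°  ✓
  (0,4): δ = 81.62°  ·
  (1,2): δ = 120.50°  ·
  (1,3): δ = 82.09°  ·
  (1,4): δ = 1.93°  ✓
  (2,3): δ = 141.59°  ·
  (2,4): δ = 61.43°  ·
  (3,4): δ = 99.84°  ·
antipodal pairs: 2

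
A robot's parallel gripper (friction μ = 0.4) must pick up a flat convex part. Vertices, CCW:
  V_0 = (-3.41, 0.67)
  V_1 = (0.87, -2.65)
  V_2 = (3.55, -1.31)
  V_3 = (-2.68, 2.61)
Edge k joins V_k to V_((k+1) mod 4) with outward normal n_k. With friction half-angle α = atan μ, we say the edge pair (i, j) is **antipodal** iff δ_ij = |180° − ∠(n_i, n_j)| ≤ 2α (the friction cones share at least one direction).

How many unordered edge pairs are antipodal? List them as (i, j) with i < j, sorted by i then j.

count = 2; pairs: (0,2), (1,3)

α = atan 0.4 = 21.80°;  2α = 43.60°
n_0 = (-0.6129, -0.7901)
n_1 = (+0.4472, -0.8944)
n_2 = (+0.5326, +0.8464)
n_3 = (-0.9359, +0.3522)
  (0,1): δ = 115.63°  ·
  (0,2): δ = 5.62°  ✓
  (0,3): δ = 107.18°  ·
  (1,2): δ = 58.74°  ·
  (1,3): δ = 42.81°  ✓
  (2,3): δ = 78.44°  ·
antipodal pairs: 2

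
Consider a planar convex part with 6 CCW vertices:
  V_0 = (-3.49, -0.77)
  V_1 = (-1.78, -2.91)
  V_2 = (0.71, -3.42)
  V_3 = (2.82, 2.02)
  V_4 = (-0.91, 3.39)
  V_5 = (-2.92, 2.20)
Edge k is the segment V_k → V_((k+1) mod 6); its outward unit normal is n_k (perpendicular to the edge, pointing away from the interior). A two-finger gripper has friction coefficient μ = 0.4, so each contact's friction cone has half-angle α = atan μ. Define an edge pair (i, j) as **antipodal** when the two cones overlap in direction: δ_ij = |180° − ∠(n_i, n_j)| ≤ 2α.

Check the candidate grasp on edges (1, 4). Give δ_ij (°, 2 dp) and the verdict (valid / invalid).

δ = 42.20°, valid

α = atan 0.4 = 21.80°;  2α = 43.60°
edge 1: e_1 = (+2.49, -0.51);  n_1 = (-0.2007, -0.9797)
edge 4: e_4 = (-2.01, -1.19);  n_4 = (-0.5095, +0.8605)
∠(n_1, n_4) = 137.80°
δ = |180° − 137.80°| = 42.20°
42.20° ≤ 2α = 43.60°  →  valid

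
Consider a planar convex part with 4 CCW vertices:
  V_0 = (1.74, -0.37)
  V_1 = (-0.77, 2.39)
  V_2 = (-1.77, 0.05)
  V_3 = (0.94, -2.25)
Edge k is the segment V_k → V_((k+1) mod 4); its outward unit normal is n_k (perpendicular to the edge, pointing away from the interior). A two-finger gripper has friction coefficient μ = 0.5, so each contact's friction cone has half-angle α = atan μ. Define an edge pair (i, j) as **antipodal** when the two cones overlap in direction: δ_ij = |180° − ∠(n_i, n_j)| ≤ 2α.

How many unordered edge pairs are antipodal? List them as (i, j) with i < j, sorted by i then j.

α = atan 0.5 = 26.57°;  2α = 53.13°
n_0 = (+0.7398, +0.6728)
n_1 = (-0.9196, +0.3930)
n_2 = (-0.6471, -0.7624)
n_3 = (+0.9202, -0.3916)
  (0,1): δ = 65.42°  ·
  (0,2): δ = 7.39°  ✓
  (0,3): δ = 114.66°  ·
  (1,2): δ = 107.18°  ·
  (1,3): δ = 0.09°  ✓
  (2,3): δ = 72.73°  ·
antipodal pairs: 2

count = 2; pairs: (0,2), (1,3)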